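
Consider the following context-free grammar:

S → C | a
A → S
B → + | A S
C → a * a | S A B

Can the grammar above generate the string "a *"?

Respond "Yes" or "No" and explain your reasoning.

No - no valid derivation exists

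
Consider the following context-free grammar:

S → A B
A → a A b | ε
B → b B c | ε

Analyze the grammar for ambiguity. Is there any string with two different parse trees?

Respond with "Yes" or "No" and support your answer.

No - the grammar is unambiguous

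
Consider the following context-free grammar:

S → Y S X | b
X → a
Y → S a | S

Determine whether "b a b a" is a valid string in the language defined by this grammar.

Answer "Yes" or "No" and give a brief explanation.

Yes - a valid derivation exists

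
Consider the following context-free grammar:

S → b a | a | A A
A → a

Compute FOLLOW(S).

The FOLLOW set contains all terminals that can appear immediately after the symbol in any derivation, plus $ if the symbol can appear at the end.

We compute FOLLOW(S) using the standard algorithm.
FOLLOW(S) starts with {$}.
FIRST(A) = {a}
FIRST(S) = {a, b}
FOLLOW(A) = {$, a}
FOLLOW(S) = {$}
Therefore, FOLLOW(S) = {$}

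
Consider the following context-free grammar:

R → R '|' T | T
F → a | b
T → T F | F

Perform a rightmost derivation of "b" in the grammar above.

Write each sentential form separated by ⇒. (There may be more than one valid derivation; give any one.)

R ⇒ T ⇒ F ⇒ b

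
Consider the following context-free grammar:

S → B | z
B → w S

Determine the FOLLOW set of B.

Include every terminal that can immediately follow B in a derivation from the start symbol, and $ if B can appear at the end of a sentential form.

We compute FOLLOW(B) using the standard algorithm.
FOLLOW(S) starts with {$}.
FIRST(B) = {w}
FIRST(S) = {w, z}
FOLLOW(B) = {$}
FOLLOW(S) = {$}
Therefore, FOLLOW(B) = {$}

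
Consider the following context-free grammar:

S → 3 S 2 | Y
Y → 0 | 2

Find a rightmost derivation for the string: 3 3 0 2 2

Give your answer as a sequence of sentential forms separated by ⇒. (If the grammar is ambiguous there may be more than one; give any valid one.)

S ⇒ 3 S 2 ⇒ 3 3 S 2 2 ⇒ 3 3 Y 2 2 ⇒ 3 3 0 2 2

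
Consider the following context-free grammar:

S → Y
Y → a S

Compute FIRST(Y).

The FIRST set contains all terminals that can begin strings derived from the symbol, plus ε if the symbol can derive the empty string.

We compute FIRST(Y) using the standard algorithm.
FIRST(S) = {a}
FIRST(Y) = {a}
Therefore, FIRST(Y) = {a}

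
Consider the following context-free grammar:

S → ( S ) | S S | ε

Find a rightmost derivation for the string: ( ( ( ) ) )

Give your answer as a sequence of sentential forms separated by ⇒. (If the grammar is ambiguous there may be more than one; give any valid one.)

S ⇒ ( S ) ⇒ ( ( S ) ) ⇒ ( ( ( S ) ) ) ⇒ ( ( ( ) ) )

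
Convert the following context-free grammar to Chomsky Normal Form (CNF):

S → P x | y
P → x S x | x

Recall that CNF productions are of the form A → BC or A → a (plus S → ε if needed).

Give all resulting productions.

TX → x; S → y; P → x; S → P TX; P → TX X0; X0 → S TX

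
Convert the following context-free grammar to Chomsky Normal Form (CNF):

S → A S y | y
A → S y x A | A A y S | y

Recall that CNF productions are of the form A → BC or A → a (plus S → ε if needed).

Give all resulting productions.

TY → y; S → y; TX → x; A → y; S → A X0; X0 → S TY; A → S X1; X1 → TY X2; X2 → TX A; A → A X3; X3 → A X4; X4 → TY S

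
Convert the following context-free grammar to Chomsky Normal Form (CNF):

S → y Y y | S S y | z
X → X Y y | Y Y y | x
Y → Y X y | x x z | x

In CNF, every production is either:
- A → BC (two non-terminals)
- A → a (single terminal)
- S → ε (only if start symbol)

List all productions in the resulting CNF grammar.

TY → y; S → z; X → x; TX → x; TZ → z; Y → x; S → TY X0; X0 → Y TY; S → S X1; X1 → S TY; X → X X2; X2 → Y TY; X → Y X3; X3 → Y TY; Y → Y X4; X4 → X TY; Y → TX X5; X5 → TX TZ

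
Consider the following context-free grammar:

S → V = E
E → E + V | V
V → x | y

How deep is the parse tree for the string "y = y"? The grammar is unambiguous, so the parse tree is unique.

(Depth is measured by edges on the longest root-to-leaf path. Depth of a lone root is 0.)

3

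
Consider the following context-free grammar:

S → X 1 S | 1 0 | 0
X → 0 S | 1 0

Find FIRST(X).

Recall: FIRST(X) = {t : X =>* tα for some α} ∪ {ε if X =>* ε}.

We compute FIRST(X) using the standard algorithm.
FIRST(S) = {0, 1}
FIRST(X) = {0, 1}
Therefore, FIRST(X) = {0, 1}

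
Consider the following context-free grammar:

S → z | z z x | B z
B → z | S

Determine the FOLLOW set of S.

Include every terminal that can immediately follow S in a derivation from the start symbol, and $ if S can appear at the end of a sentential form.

We compute FOLLOW(S) using the standard algorithm.
FOLLOW(S) starts with {$}.
FIRST(B) = {z}
FIRST(S) = {z}
FOLLOW(B) = {z}
FOLLOW(S) = {$, z}
Therefore, FOLLOW(S) = {$, z}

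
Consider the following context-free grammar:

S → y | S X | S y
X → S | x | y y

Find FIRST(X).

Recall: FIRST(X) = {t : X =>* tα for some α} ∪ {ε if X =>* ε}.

We compute FIRST(X) using the standard algorithm.
FIRST(S) = {y}
FIRST(X) = {x, y}
Therefore, FIRST(X) = {x, y}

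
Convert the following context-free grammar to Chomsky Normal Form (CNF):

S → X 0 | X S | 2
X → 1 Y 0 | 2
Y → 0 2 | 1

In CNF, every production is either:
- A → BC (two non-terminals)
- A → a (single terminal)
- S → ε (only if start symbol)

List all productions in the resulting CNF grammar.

T0 → 0; S → 2; T1 → 1; X → 2; T2 → 2; Y → 1; S → X T0; S → X S; X → T1 X0; X0 → Y T0; Y → T0 T2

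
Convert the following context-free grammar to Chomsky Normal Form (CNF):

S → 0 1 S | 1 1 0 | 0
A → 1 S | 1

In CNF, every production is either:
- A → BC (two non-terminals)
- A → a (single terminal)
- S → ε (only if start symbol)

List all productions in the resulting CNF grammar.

T0 → 0; T1 → 1; S → 0; A → 1; S → T0 X0; X0 → T1 S; S → T1 X1; X1 → T1 T0; A → T1 S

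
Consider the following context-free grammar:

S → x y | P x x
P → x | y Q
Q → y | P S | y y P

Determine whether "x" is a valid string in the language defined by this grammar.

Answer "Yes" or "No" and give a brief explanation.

No - no valid derivation exists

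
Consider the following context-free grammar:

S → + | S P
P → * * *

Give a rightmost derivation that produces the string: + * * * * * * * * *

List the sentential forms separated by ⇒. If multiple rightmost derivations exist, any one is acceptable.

S ⇒ S P ⇒ S * * * ⇒ S P * * * ⇒ S * * * * * * ⇒ S P * * * * * * ⇒ S * * * * * * * * * ⇒ + * * * * * * * * *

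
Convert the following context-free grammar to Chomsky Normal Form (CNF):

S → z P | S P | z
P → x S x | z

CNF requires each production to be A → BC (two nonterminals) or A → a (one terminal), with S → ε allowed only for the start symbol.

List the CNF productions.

TZ → z; S → z; TX → x; P → z; S → TZ P; S → S P; P → TX X0; X0 → S TX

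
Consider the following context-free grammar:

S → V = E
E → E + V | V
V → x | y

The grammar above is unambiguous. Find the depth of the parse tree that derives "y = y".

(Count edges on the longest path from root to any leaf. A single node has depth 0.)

3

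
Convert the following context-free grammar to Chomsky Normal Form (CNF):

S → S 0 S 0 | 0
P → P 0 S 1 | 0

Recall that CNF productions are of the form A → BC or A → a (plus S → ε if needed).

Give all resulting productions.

T0 → 0; S → 0; T1 → 1; P → 0; S → S X0; X0 → T0 X1; X1 → S T0; P → P X2; X2 → T0 X3; X3 → S T1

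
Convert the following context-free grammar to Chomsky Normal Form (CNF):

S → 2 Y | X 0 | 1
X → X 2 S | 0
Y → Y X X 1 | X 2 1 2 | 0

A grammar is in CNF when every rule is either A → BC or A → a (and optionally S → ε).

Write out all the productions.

T2 → 2; T0 → 0; S → 1; X → 0; T1 → 1; Y → 0; S → T2 Y; S → X T0; X → X X0; X0 → T2 S; Y → Y X1; X1 → X X2; X2 → X T1; Y → X X3; X3 → T2 X4; X4 → T1 T2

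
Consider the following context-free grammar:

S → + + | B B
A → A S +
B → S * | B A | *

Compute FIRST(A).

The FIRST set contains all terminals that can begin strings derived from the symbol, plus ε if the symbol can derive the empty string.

We compute FIRST(A) using the standard algorithm.
FIRST(A) = {}
FIRST(B) = {*, +}
FIRST(S) = {*, +}
Therefore, FIRST(A) = {}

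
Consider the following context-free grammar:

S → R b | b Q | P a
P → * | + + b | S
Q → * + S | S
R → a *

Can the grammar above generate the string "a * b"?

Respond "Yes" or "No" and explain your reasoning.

Yes - a valid derivation exists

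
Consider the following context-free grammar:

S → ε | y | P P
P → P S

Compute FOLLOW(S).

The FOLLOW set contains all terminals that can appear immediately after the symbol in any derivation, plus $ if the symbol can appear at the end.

We compute FOLLOW(S) using the standard algorithm.
FOLLOW(S) starts with {$}.
FIRST(P) = {}
FIRST(S) = {y, ε}
FOLLOW(P) = {$, y}
FOLLOW(S) = {$, y}
Therefore, FOLLOW(S) = {$, y}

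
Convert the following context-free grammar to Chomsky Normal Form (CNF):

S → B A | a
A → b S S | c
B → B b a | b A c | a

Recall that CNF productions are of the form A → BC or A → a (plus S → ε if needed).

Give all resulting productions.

S → a; TB → b; A → c; TA → a; TC → c; B → a; S → B A; A → TB X0; X0 → S S; B → B X1; X1 → TB TA; B → TB X2; X2 → A TC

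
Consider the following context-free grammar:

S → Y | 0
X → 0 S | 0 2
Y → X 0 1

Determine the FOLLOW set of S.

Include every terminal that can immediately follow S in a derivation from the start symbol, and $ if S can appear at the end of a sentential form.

We compute FOLLOW(S) using the standard algorithm.
FOLLOW(S) starts with {$}.
FIRST(S) = {0}
FIRST(X) = {0}
FIRST(Y) = {0}
FOLLOW(S) = {$, 0}
FOLLOW(X) = {0}
FOLLOW(Y) = {$, 0}
Therefore, FOLLOW(S) = {$, 0}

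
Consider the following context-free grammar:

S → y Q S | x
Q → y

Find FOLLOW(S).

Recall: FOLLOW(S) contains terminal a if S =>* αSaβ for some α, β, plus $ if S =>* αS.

We compute FOLLOW(S) using the standard algorithm.
FOLLOW(S) starts with {$}.
FIRST(Q) = {y}
FIRST(S) = {x, y}
FOLLOW(Q) = {x, y}
FOLLOW(S) = {$}
Therefore, FOLLOW(S) = {$}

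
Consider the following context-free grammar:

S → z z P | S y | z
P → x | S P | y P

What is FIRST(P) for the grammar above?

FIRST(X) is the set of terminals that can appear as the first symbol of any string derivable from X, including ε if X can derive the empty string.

We compute FIRST(P) using the standard algorithm.
FIRST(P) = {x, y, z}
FIRST(S) = {z}
Therefore, FIRST(P) = {x, y, z}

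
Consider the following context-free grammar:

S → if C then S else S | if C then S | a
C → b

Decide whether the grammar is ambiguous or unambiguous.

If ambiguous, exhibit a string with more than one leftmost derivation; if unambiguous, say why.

Ambiguous - the string 'if b then if b then if b then a else a else a' has two distinct leftmost derivations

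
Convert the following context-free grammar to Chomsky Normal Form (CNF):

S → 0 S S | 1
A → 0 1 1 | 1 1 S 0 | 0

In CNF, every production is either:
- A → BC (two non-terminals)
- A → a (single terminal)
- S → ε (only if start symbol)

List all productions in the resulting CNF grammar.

T0 → 0; S → 1; T1 → 1; A → 0; S → T0 X0; X0 → S S; A → T0 X1; X1 → T1 T1; A → T1 X2; X2 → T1 X3; X3 → S T0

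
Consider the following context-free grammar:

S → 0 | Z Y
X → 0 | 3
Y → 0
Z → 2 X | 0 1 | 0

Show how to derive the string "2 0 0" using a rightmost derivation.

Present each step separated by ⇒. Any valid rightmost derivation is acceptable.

S ⇒ Z Y ⇒ Z 0 ⇒ 2 X 0 ⇒ 2 0 0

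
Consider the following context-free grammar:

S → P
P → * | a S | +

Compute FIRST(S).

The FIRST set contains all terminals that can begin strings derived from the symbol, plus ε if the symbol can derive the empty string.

We compute FIRST(S) using the standard algorithm.
FIRST(P) = {*, +, a}
FIRST(S) = {*, +, a}
Therefore, FIRST(S) = {*, +, a}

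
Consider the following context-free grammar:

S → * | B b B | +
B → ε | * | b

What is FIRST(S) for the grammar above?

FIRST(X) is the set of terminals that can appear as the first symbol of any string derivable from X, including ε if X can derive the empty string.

We compute FIRST(S) using the standard algorithm.
FIRST(B) = {*, b, ε}
FIRST(S) = {*, +, b}
Therefore, FIRST(S) = {*, +, b}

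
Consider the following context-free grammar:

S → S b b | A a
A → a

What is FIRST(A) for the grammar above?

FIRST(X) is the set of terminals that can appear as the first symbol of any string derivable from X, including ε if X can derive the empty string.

We compute FIRST(A) using the standard algorithm.
FIRST(A) = {a}
FIRST(S) = {a}
Therefore, FIRST(A) = {a}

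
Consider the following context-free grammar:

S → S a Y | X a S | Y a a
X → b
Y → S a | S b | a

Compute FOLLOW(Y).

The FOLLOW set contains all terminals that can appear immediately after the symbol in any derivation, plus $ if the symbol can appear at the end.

We compute FOLLOW(Y) using the standard algorithm.
FOLLOW(S) starts with {$}.
FIRST(S) = {a, b}
FIRST(X) = {b}
FIRST(Y) = {a, b}
FOLLOW(S) = {$, a, b}
FOLLOW(X) = {a}
FOLLOW(Y) = {$, a, b}
Therefore, FOLLOW(Y) = {$, a, b}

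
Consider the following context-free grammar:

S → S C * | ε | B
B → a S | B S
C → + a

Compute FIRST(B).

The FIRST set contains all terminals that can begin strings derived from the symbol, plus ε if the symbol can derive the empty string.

We compute FIRST(B) using the standard algorithm.
FIRST(B) = {a}
FIRST(C) = {+}
FIRST(S) = {+, a, ε}
Therefore, FIRST(B) = {a}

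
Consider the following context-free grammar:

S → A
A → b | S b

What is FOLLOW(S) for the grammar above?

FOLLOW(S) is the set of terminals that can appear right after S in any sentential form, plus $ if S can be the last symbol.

We compute FOLLOW(S) using the standard algorithm.
FOLLOW(S) starts with {$}.
FIRST(A) = {b}
FIRST(S) = {b}
FOLLOW(A) = {$, b}
FOLLOW(S) = {$, b}
Therefore, FOLLOW(S) = {$, b}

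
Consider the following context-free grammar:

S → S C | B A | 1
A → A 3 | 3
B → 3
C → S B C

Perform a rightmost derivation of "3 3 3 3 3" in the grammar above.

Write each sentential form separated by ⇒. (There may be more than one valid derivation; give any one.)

S ⇒ B A ⇒ B A 3 ⇒ B A 3 3 ⇒ B A 3 3 3 ⇒ B 3 3 3 3 ⇒ 3 3 3 3 3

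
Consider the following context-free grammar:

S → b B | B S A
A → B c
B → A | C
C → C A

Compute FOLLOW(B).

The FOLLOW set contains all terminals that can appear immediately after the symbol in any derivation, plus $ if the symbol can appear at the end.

We compute FOLLOW(B) using the standard algorithm.
FOLLOW(S) starts with {$}.
FIRST(A) = {}
FIRST(B) = {}
FIRST(C) = {}
FIRST(S) = {b}
FOLLOW(A) = {$, b, c}
FOLLOW(B) = {$, b, c}
FOLLOW(C) = {$, b, c}
FOLLOW(S) = {$}
Therefore, FOLLOW(B) = {$, b, c}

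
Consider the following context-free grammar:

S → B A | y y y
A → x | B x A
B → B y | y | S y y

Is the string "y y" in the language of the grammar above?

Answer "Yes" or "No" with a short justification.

No - no valid derivation exists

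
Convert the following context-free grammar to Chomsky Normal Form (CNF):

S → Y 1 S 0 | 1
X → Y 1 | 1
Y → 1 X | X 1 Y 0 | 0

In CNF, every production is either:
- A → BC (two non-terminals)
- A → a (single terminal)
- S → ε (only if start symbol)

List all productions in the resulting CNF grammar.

T1 → 1; T0 → 0; S → 1; X → 1; Y → 0; S → Y X0; X0 → T1 X1; X1 → S T0; X → Y T1; Y → T1 X; Y → X X2; X2 → T1 X3; X3 → Y T0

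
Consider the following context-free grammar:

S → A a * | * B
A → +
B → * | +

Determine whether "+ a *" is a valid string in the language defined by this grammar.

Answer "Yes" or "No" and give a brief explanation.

Yes - a valid derivation exists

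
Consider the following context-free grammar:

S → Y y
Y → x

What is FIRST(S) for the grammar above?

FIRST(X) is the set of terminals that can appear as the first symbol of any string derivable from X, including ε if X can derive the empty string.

We compute FIRST(S) using the standard algorithm.
FIRST(S) = {x}
FIRST(Y) = {x}
Therefore, FIRST(S) = {x}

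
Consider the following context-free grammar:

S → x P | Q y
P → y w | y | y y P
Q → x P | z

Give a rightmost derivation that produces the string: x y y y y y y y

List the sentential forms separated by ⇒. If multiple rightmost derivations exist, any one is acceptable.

S ⇒ x P ⇒ x y y P ⇒ x y y y y P ⇒ x y y y y y y P ⇒ x y y y y y y y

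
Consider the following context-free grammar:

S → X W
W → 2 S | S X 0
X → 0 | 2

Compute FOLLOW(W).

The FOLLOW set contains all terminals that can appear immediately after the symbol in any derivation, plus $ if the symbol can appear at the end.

We compute FOLLOW(W) using the standard algorithm.
FOLLOW(S) starts with {$}.
FIRST(S) = {0, 2}
FIRST(W) = {0, 2}
FIRST(X) = {0, 2}
FOLLOW(S) = {$, 0, 2}
FOLLOW(W) = {$, 0, 2}
FOLLOW(X) = {0, 2}
Therefore, FOLLOW(W) = {$, 0, 2}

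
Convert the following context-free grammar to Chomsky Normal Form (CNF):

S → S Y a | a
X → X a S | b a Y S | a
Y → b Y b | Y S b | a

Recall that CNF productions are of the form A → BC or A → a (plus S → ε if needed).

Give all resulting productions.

TA → a; S → a; TB → b; X → a; Y → a; S → S X0; X0 → Y TA; X → X X1; X1 → TA S; X → TB X2; X2 → TA X3; X3 → Y S; Y → TB X4; X4 → Y TB; Y → Y X5; X5 → S TB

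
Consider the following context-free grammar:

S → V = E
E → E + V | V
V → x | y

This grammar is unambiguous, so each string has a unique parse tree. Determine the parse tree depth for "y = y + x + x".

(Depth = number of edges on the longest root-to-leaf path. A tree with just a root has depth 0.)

5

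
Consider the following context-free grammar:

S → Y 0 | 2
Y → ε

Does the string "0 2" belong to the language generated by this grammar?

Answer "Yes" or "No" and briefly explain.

No - no valid derivation exists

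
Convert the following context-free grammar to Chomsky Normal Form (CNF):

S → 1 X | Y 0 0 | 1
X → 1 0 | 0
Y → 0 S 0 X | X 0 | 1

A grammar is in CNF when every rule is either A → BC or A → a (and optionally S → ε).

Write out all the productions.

T1 → 1; T0 → 0; S → 1; X → 0; Y → 1; S → T1 X; S → Y X0; X0 → T0 T0; X → T1 T0; Y → T0 X1; X1 → S X2; X2 → T0 X; Y → X T0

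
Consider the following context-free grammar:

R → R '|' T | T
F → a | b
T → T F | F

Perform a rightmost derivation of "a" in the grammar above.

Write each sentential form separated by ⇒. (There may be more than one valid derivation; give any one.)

R ⇒ T ⇒ F ⇒ a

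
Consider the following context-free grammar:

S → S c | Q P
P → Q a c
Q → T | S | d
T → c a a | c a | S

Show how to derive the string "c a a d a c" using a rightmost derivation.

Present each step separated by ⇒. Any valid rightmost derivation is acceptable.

S ⇒ Q P ⇒ Q Q a c ⇒ Q d a c ⇒ T d a c ⇒ c a a d a c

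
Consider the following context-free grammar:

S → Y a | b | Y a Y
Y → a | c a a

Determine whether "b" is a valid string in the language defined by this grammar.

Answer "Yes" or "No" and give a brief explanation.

Yes - a valid derivation exists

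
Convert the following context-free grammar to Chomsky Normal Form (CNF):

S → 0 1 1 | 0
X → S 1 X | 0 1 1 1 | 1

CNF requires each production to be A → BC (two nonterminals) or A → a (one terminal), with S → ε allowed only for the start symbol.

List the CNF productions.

T0 → 0; T1 → 1; S → 0; X → 1; S → T0 X0; X0 → T1 T1; X → S X1; X1 → T1 X; X → T0 X2; X2 → T1 X3; X3 → T1 T1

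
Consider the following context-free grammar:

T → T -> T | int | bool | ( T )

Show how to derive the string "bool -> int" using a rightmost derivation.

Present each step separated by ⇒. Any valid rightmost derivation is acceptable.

T ⇒ T -> T ⇒ T -> int ⇒ bool -> int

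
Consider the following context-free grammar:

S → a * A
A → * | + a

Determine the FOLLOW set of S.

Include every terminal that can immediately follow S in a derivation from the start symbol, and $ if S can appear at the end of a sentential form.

We compute FOLLOW(S) using the standard algorithm.
FOLLOW(S) starts with {$}.
FIRST(A) = {*, +}
FIRST(S) = {a}
FOLLOW(A) = {$}
FOLLOW(S) = {$}
Therefore, FOLLOW(S) = {$}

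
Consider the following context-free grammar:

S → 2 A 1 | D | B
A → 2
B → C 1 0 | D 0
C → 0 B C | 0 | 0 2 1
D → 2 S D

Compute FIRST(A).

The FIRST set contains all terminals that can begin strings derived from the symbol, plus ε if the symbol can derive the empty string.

We compute FIRST(A) using the standard algorithm.
FIRST(A) = {2}
FIRST(B) = {0, 2}
FIRST(C) = {0}
FIRST(D) = {2}
FIRST(S) = {0, 2}
Therefore, FIRST(A) = {2}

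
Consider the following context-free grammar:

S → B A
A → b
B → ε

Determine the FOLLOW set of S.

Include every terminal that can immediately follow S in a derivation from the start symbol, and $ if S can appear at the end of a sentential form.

We compute FOLLOW(S) using the standard algorithm.
FOLLOW(S) starts with {$}.
FIRST(A) = {b}
FIRST(B) = {ε}
FIRST(S) = {b}
FOLLOW(A) = {$}
FOLLOW(B) = {b}
FOLLOW(S) = {$}
Therefore, FOLLOW(S) = {$}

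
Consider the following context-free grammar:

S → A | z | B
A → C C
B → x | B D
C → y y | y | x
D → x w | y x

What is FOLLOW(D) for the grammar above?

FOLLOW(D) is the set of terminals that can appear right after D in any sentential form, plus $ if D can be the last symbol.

We compute FOLLOW(D) using the standard algorithm.
FOLLOW(S) starts with {$}.
FIRST(A) = {x, y}
FIRST(B) = {x}
FIRST(C) = {x, y}
FIRST(D) = {x, y}
FIRST(S) = {x, y, z}
FOLLOW(A) = {$}
FOLLOW(B) = {$, x, y}
FOLLOW(C) = {$, x, y}
FOLLOW(D) = {$, x, y}
FOLLOW(S) = {$}
Therefore, FOLLOW(D) = {$, x, y}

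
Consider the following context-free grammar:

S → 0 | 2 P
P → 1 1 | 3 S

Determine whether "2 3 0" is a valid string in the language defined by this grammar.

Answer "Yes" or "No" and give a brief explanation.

Yes - a valid derivation exists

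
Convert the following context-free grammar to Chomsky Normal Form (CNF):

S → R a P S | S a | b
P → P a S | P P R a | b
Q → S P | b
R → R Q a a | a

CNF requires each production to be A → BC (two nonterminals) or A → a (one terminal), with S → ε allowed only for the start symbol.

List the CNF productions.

TA → a; S → b; P → b; Q → b; R → a; S → R X0; X0 → TA X1; X1 → P S; S → S TA; P → P X2; X2 → TA S; P → P X3; X3 → P X4; X4 → R TA; Q → S P; R → R X5; X5 → Q X6; X6 → TA TA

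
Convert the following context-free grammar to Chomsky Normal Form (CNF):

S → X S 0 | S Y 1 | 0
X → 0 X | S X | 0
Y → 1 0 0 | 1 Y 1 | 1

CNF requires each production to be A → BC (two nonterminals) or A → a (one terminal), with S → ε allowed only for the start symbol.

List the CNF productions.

T0 → 0; T1 → 1; S → 0; X → 0; Y → 1; S → X X0; X0 → S T0; S → S X1; X1 → Y T1; X → T0 X; X → S X; Y → T1 X2; X2 → T0 T0; Y → T1 X3; X3 → Y T1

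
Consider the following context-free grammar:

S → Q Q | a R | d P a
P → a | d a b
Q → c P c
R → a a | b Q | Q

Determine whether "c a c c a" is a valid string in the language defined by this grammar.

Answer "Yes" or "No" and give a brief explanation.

No - no valid derivation exists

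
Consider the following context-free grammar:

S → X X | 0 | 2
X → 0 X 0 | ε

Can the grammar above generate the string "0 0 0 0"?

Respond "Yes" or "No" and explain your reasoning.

Yes - a valid derivation exists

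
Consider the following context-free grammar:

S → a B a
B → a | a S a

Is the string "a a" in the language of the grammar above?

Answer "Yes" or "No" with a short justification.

No - no valid derivation exists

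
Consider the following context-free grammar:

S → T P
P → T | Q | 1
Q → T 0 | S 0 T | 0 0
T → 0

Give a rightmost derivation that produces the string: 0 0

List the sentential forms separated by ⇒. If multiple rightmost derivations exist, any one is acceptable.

S ⇒ T P ⇒ T T ⇒ T 0 ⇒ 0 0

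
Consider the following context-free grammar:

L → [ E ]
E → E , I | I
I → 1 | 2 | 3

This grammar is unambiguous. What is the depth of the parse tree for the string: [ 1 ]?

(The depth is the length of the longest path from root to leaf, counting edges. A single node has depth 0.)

3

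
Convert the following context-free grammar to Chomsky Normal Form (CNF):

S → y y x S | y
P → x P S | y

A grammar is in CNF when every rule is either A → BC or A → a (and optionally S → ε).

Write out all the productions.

TY → y; TX → x; S → y; P → y; S → TY X0; X0 → TY X1; X1 → TX S; P → TX X2; X2 → P S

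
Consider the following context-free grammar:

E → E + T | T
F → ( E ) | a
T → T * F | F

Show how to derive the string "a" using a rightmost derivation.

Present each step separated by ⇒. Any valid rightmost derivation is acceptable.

E ⇒ T ⇒ F ⇒ a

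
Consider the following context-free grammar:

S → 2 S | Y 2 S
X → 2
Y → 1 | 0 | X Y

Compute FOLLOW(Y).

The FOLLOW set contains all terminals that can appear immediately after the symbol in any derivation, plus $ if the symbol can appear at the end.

We compute FOLLOW(Y) using the standard algorithm.
FOLLOW(S) starts with {$}.
FIRST(S) = {0, 1, 2}
FIRST(X) = {2}
FIRST(Y) = {0, 1, 2}
FOLLOW(S) = {$}
FOLLOW(X) = {0, 1, 2}
FOLLOW(Y) = {2}
Therefore, FOLLOW(Y) = {2}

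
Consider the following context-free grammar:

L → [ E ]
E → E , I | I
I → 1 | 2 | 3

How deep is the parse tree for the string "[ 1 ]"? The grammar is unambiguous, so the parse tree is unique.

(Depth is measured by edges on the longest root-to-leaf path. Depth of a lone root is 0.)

3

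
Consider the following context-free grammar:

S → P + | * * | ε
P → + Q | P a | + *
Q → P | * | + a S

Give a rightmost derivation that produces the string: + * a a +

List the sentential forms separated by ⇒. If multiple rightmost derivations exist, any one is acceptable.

S ⇒ P + ⇒ P a + ⇒ P a a + ⇒ + * a a +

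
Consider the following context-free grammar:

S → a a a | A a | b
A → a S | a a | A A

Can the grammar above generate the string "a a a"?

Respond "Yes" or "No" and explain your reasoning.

Yes - a valid derivation exists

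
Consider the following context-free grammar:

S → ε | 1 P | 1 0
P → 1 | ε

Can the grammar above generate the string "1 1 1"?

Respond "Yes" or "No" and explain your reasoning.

No - no valid derivation exists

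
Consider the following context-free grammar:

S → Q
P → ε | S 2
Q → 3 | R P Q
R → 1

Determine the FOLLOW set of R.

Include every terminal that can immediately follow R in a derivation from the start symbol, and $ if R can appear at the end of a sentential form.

We compute FOLLOW(R) using the standard algorithm.
FOLLOW(S) starts with {$}.
FIRST(P) = {1, 3, ε}
FIRST(Q) = {1, 3}
FIRST(R) = {1}
FIRST(S) = {1, 3}
FOLLOW(P) = {1, 3}
FOLLOW(Q) = {$, 2}
FOLLOW(R) = {1, 3}
FOLLOW(S) = {$, 2}
Therefore, FOLLOW(R) = {1, 3}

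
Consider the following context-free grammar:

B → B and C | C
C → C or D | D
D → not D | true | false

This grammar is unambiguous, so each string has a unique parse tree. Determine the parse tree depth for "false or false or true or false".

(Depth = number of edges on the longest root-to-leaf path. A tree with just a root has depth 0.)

6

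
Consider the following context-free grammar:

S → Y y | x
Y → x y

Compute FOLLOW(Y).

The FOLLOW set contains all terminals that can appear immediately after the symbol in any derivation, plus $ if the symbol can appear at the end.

We compute FOLLOW(Y) using the standard algorithm.
FOLLOW(S) starts with {$}.
FIRST(S) = {x}
FIRST(Y) = {x}
FOLLOW(S) = {$}
FOLLOW(Y) = {y}
Therefore, FOLLOW(Y) = {y}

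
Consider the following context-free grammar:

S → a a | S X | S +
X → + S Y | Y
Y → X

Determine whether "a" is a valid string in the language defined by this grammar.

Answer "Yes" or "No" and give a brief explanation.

No - no valid derivation exists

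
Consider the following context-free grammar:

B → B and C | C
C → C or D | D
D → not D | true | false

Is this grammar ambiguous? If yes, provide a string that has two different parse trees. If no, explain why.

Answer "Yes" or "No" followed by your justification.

No - the grammar is unambiguous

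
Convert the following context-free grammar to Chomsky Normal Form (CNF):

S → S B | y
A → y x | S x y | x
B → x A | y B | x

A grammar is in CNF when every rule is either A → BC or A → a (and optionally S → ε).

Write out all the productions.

S → y; TY → y; TX → x; A → x; B → x; S → S B; A → TY TX; A → S X0; X0 → TX TY; B → TX A; B → TY B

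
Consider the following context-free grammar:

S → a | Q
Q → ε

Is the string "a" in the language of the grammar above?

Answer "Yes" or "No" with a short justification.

Yes - a valid derivation exists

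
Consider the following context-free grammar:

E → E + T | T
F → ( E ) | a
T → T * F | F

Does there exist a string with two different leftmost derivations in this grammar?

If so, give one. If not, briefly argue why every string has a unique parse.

No - every string in the language has a unique leftmost derivation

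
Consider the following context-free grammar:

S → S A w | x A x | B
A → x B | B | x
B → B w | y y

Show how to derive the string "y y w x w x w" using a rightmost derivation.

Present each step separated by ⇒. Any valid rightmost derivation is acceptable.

S ⇒ S A w ⇒ S x w ⇒ S A w x w ⇒ S x w x w ⇒ B x w x w ⇒ B w x w x w ⇒ y y w x w x w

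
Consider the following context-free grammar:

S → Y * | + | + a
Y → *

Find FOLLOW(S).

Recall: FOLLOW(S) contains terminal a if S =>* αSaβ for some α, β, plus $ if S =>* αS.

We compute FOLLOW(S) using the standard algorithm.
FOLLOW(S) starts with {$}.
FIRST(S) = {*, +}
FIRST(Y) = {*}
FOLLOW(S) = {$}
FOLLOW(Y) = {*}
Therefore, FOLLOW(S) = {$}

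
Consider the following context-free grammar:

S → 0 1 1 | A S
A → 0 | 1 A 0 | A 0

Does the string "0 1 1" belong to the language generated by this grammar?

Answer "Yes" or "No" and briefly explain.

Yes - a valid derivation exists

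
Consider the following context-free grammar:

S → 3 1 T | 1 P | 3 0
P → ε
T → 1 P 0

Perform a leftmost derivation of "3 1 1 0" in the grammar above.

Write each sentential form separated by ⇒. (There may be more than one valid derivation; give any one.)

S ⇒ 3 1 T ⇒ 3 1 1 P 0 ⇒ 3 1 1 0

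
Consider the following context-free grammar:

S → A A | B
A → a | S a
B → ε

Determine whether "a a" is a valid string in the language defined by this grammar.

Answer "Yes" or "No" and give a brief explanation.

Yes - a valid derivation exists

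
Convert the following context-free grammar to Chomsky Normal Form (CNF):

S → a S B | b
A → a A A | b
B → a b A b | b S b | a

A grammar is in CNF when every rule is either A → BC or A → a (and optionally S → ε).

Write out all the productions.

TA → a; S → b; A → b; TB → b; B → a; S → TA X0; X0 → S B; A → TA X1; X1 → A A; B → TA X2; X2 → TB X3; X3 → A TB; B → TB X4; X4 → S TB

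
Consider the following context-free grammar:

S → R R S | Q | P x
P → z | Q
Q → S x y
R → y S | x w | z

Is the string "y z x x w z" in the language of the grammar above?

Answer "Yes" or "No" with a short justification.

No - no valid derivation exists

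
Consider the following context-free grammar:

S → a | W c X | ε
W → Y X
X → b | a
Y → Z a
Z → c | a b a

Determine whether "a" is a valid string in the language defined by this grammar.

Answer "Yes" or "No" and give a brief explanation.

Yes - a valid derivation exists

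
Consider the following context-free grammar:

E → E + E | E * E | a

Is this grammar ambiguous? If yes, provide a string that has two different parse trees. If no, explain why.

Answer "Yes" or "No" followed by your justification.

Yes - the string 'a * a + a + a' has two distinct leftmost derivations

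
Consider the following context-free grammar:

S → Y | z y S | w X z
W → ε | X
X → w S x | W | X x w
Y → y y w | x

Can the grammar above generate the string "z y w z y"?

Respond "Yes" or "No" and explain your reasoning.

No - no valid derivation exists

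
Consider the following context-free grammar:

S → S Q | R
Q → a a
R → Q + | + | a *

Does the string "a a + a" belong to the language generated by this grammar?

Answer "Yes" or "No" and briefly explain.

No - no valid derivation exists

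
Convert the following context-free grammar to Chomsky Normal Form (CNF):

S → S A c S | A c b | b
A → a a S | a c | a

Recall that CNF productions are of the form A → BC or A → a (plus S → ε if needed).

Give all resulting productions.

TC → c; TB → b; S → b; TA → a; A → a; S → S X0; X0 → A X1; X1 → TC S; S → A X2; X2 → TC TB; A → TA X3; X3 → TA S; A → TA TC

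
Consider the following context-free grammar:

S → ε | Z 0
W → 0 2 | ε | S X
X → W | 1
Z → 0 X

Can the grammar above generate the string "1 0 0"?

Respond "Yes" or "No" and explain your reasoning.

No - no valid derivation exists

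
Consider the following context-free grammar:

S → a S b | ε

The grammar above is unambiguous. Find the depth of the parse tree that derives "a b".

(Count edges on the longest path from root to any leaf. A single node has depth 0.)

2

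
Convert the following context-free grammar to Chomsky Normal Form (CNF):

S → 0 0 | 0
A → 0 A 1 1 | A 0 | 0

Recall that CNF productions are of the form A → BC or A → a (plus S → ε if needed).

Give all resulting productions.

T0 → 0; S → 0; T1 → 1; A → 0; S → T0 T0; A → T0 X0; X0 → A X1; X1 → T1 T1; A → A T0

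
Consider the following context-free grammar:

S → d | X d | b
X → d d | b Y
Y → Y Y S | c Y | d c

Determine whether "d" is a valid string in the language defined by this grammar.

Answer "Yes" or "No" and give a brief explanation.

Yes - a valid derivation exists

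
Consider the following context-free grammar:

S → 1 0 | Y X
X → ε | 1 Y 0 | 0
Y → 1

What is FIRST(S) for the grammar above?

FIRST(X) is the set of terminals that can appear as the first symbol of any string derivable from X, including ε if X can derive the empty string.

We compute FIRST(S) using the standard algorithm.
FIRST(S) = {1}
FIRST(X) = {0, 1, ε}
FIRST(Y) = {1}
Therefore, FIRST(S) = {1}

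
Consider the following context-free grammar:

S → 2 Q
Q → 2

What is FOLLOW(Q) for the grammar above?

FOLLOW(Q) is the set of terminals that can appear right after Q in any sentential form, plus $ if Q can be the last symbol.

We compute FOLLOW(Q) using the standard algorithm.
FOLLOW(S) starts with {$}.
FIRST(Q) = {2}
FIRST(S) = {2}
FOLLOW(Q) = {$}
FOLLOW(S) = {$}
Therefore, FOLLOW(Q) = {$}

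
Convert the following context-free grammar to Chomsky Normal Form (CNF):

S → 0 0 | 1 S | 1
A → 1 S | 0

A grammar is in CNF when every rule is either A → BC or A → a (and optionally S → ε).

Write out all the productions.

T0 → 0; T1 → 1; S → 1; A → 0; S → T0 T0; S → T1 S; A → T1 S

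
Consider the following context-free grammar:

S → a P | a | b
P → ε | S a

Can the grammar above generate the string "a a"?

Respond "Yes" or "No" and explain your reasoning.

No - no valid derivation exists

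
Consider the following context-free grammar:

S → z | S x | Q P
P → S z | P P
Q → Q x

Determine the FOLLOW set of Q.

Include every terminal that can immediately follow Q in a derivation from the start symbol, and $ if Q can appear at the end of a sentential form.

We compute FOLLOW(Q) using the standard algorithm.
FOLLOW(S) starts with {$}.
FIRST(P) = {z}
FIRST(Q) = {}
FIRST(S) = {z}
FOLLOW(P) = {$, x, z}
FOLLOW(Q) = {x, z}
FOLLOW(S) = {$, x, z}
Therefore, FOLLOW(Q) = {x, z}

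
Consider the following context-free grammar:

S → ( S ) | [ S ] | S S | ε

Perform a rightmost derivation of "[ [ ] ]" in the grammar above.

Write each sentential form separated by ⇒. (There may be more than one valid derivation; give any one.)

S ⇒ [ S ] ⇒ [ [ S ] ] ⇒ [ [ ] ]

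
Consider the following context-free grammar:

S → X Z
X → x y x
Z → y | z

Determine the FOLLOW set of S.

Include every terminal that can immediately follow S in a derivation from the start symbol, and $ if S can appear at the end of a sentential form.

We compute FOLLOW(S) using the standard algorithm.
FOLLOW(S) starts with {$}.
FIRST(S) = {x}
FIRST(X) = {x}
FIRST(Z) = {y, z}
FOLLOW(S) = {$}
FOLLOW(X) = {y, z}
FOLLOW(Z) = {$}
Therefore, FOLLOW(S) = {$}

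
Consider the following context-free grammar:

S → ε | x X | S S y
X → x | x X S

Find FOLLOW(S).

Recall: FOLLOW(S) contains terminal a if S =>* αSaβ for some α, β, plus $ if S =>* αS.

We compute FOLLOW(S) using the standard algorithm.
FOLLOW(S) starts with {$}.
FIRST(S) = {x, y, ε}
FIRST(X) = {x}
FOLLOW(S) = {$, x, y}
FOLLOW(X) = {$, x, y}
Therefore, FOLLOW(S) = {$, x, y}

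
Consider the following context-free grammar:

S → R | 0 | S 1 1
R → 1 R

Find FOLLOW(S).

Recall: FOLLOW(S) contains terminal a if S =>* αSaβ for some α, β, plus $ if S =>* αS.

We compute FOLLOW(S) using the standard algorithm.
FOLLOW(S) starts with {$}.
FIRST(R) = {1}
FIRST(S) = {0, 1}
FOLLOW(R) = {$, 1}
FOLLOW(S) = {$, 1}
Therefore, FOLLOW(S) = {$, 1}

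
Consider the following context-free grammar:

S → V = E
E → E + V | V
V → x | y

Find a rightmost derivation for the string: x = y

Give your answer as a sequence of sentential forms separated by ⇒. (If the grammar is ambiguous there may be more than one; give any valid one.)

S ⇒ V = E ⇒ V = V ⇒ V = y ⇒ x = y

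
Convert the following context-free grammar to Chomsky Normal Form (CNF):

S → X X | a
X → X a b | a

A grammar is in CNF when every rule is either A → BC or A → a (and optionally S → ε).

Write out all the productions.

S → a; TA → a; TB → b; X → a; S → X X; X → X X0; X0 → TA TB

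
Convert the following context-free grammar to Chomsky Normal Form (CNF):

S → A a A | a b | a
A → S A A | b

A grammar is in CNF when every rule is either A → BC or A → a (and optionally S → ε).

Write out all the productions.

TA → a; TB → b; S → a; A → b; S → A X0; X0 → TA A; S → TA TB; A → S X1; X1 → A A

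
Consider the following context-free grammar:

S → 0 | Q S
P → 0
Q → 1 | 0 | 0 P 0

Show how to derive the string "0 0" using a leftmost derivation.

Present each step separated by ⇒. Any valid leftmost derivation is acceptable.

S ⇒ Q S ⇒ 0 S ⇒ 0 0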